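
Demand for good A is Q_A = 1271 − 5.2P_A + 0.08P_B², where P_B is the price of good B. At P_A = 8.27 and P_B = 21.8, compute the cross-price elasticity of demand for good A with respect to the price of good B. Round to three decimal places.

At P_A = 8.27 and P_B = 21.8: Q_A = 1266.015.
∂Q_A/∂P_B = 0.16P_B = 0.16(21.8) = 3.4880.
ε = (∂Q_A/∂P_B)(P_B/Q_A) = 3.4880 × (21.8/1266.015) ≈ 0.060.
ε > 0: substitutes.

0.060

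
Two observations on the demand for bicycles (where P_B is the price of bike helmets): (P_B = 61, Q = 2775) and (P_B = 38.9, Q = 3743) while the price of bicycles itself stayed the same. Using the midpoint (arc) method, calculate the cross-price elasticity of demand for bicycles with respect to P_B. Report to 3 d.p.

-0.671

ΔQ_A = 3743 − 2775 = 968; ΔP_B = 38.9 − 61 = -22.1.
Midpoints: Q̄_A = 3259.0, P̄_B = 49.95.
ε = (ΔQ_A/Q̄_A)/(ΔP_B/P̄_B) = (968/3259.0)/(-22.1/49.95) ≈ -0.671.
ε < 0: bicycles and bike helmets are complements.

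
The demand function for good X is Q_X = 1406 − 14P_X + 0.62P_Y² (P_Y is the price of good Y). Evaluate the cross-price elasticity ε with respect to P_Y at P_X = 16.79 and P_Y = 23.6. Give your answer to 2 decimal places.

0.46

At P_X = 16.79 and P_Y = 23.6: Q_X = 1516.255.
∂Q_X/∂P_Y = 1.24P_Y = 1.24(23.6) = 29.2640.
ε = (∂Q_X/∂P_Y)(P_Y/Q_X) = 29.2640 × (23.6/1516.255) ≈ 0.46.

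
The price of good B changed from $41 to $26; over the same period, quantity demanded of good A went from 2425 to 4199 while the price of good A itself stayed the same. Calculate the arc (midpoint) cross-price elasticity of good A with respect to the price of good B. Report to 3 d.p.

ΔQ_A = 4199 − 2425 = 1774; ΔP_B = 26 − 41 = -15.
Midpoints: Q̄_A = 3312.0, P̄_B = 33.50.
ε = (ΔQ_A/Q̄_A)/(ΔP_B/P̄_B) = (1774/3312.0)/(-15/33.50) ≈ -1.196.
ε < 0: good A and good B are complements.

-1.196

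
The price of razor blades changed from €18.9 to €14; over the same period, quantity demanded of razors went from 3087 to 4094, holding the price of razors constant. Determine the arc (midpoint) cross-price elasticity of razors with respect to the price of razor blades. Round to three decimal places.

ΔQ_A = 4094 − 3087 = 1007; ΔP_B = 14 − 18.9 = -4.9.
Midpoints: Q̄_A = 3590.5, P̄_B = 16.45.
ε = (ΔQ_A/Q̄_A)/(ΔP_B/P̄_B) = (1007/3590.5)/(-4.9/16.45) ≈ -0.942.
ε < 0: razors and razor blades are complements.

-0.942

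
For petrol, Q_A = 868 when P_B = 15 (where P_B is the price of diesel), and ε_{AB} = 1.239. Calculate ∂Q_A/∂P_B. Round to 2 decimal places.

71.70

ε = (∂Q_A/∂P_B)·(P_B/Q_A) ⇒ ∂Q_A/∂P_B = ε·Q_A/P_B = 1.239 × 868/15 ≈ 71.70.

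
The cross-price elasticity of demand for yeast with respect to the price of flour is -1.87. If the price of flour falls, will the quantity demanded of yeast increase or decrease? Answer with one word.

ε < 0 and the price of flour falls, so the quantity of yeast moves in the opposite direction: it increases.

increase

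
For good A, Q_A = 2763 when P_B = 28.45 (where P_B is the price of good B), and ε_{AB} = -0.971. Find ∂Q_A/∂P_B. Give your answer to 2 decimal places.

ε = (∂Q_A/∂P_B)·(P_B/Q_A) ⇒ ∂Q_A/∂P_B = ε·Q_A/P_B = -0.971 × 2763/28.45 ≈ -94.30.

-94.30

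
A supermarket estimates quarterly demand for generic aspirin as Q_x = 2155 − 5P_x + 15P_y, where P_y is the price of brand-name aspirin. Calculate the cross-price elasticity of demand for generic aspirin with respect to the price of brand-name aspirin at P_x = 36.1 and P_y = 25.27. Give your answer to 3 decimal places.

0.161

At P_x = 36.1 and P_y = 25.27: Q_x = 2353.55.
∂Q_x/∂P_y = 15.
ε = (∂Q_x/∂P_y)(P_y/Q_x) = 15 × (25.27/2353.55) ≈ 0.161.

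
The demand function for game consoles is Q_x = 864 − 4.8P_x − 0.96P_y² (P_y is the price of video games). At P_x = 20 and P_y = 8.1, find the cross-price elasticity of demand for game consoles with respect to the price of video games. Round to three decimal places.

At P_x = 20 and P_y = 8.1: Q_x = 705.014.
∂Q_x/∂P_y = -1.92P_y = -1.92(8.1) = -15.5520.
ε = (∂Q_x/∂P_y)(P_y/Q_x) = -15.5520 × (8.1/705.014) ≈ -0.179.
ε < 0: complements.

-0.179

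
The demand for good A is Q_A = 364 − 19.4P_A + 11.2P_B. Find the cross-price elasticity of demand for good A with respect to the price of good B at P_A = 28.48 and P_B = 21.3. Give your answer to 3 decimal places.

4.767

At P_A = 28.48 and P_B = 21.3: Q_A = 50.048.
∂Q_A/∂P_B = 11.2.
ε = (∂Q_A/∂P_B)(P_B/Q_A) = 11.2 × (21.3/50.048) ≈ 4.767.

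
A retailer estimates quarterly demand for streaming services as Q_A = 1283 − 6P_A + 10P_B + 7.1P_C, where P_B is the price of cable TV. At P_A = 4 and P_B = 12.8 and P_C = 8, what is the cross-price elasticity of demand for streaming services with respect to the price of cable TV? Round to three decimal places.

0.089

At P_A = 4 and P_B = 12.8 and P_C = 8: Q_A = 1443.8.
∂Q_A/∂P_B = 10.
ε = (∂Q_A/∂P_B)(P_B/Q_A) = 10 × (12.8/1443.8) ≈ 0.089.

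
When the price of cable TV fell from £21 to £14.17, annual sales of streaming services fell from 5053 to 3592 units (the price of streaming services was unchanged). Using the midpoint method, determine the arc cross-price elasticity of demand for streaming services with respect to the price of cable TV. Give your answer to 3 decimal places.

ΔQ_A = 3592 − 5053 = -1461; ΔP_B = 14.17 − 21 = -6.83.
Midpoints: Q̄_A = 4322.5, P̄_B = 17.59.
ε = (ΔQ_A/Q̄_A)/(ΔP_B/P̄_B) = (-1461/4322.5)/(-6.83/17.59) ≈ 0.870.

0.870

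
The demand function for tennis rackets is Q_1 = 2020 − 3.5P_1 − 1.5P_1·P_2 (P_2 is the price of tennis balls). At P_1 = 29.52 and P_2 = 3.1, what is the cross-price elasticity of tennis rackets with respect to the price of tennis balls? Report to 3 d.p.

-0.077

At P_1 = 29.52 and P_2 = 3.1: Q_1 = 1779.412.
∂Q_1/∂P_2 = -1.5P_1 = -1.5(29.52) = -44.2800.
ε = (∂Q_1/∂P_2)(P_2/Q_1) = -44.2800 × (3.1/1779.412) ≈ -0.077.
ε < 0: complements.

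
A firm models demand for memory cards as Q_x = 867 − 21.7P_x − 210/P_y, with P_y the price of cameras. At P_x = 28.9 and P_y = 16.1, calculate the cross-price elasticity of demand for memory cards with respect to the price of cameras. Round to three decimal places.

0.058

At P_x = 28.9 and P_y = 16.1: Q_x = 226.827.
∂Q_x/∂P_y = 210/P_y² = 0.8102.
ε = (∂Q_x/∂P_y)(P_y/Q_x) = 0.8102 × (16.1/226.827) ≈ 0.058.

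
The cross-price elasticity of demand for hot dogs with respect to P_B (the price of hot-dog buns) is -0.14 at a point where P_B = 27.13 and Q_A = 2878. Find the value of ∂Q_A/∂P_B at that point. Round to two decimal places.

-14.85

ε = (∂Q_A/∂P_B)·(P_B/Q_A) ⇒ ∂Q_A/∂P_B = ε·Q_A/P_B = -0.14 × 2878/27.13 ≈ -14.85.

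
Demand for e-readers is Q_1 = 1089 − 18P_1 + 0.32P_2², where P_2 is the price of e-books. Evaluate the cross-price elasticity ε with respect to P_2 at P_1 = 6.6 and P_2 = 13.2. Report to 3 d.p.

0.109

At P_1 = 6.6 and P_2 = 13.2: Q_1 = 1025.957.
∂Q_1/∂P_2 = 0.64P_2 = 0.64(13.2) = 8.4480.
ε = (∂Q_1/∂P_2)(P_2/Q_1) = 8.4480 × (13.2/1025.957) ≈ 0.109.
ε > 0: substitutes.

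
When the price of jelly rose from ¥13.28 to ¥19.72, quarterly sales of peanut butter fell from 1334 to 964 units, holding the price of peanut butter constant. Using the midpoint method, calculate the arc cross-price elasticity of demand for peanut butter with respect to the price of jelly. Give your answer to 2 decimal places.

ΔQ_A = 964 − 1334 = -370; ΔP_B = 19.72 − 13.28 = 6.44.
Midpoints: Q̄_A = 1149.0, P̄_B = 16.50.
ε = (ΔQ_A/Q̄_A)/(ΔP_B/P̄_B) = (-370/1149.0)/(6.44/16.50) ≈ -0.83.
ε < 0: peanut butter and jelly are complements.

-0.83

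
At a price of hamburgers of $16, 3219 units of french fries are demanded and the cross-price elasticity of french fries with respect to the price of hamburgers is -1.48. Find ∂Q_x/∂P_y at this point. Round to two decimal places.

-297.76

ε = (∂Q_x/∂P_y)·(P_y/Q_x) ⇒ ∂Q_x/∂P_y = ε·Q_x/P_y = -1.48 × 3219/16 ≈ -297.76.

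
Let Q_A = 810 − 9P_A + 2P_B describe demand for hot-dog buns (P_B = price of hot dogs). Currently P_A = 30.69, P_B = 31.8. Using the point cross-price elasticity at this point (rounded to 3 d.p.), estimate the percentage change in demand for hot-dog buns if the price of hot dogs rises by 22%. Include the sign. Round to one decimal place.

2.3%

At P_A = 30.69, P_B = 31.8: Q_A = 597.39.
∂Q_A/∂P_B = 2.
ε = (∂Q_A/∂P_B)(P_B/Q_A) = 2.0000 × 31.8/597.39 ≈ 0.106.
%ΔQ_A ≈ ε × %ΔP_B = 0.106 × (22%) = 2.3%.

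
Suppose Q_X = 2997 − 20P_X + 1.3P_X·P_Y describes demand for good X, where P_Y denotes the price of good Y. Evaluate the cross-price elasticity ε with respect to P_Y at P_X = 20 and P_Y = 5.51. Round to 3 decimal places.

At P_X = 20 and P_Y = 5.51: Q_X = 2740.26.
∂Q_X/∂P_Y = 1.3P_X = 1.3(20) = 26.0000.
ε = (∂Q_X/∂P_Y)(P_Y/Q_X) = 26.0000 × (5.51/2740.26) ≈ 0.052.
ε > 0: substitutes.

0.052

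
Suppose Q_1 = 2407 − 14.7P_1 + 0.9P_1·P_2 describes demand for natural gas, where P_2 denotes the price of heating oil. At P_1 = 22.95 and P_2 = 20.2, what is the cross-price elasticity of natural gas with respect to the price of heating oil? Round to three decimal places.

At P_1 = 22.95 and P_2 = 20.2: Q_1 = 2486.866.
∂Q_1/∂P_2 = 0.9P_1 = 0.9(22.95) = 20.6550.
ε = (∂Q_1/∂P_2)(P_2/Q_1) = 20.6550 × (20.2/2486.866) ≈ 0.168.
ε > 0: substitutes.

0.168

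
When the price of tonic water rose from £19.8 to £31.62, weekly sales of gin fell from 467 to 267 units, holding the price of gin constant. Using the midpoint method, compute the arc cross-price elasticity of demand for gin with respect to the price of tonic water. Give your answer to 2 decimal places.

ΔQ_A = 267 − 467 = -200; ΔP_B = 31.62 − 19.8 = 11.82.
Midpoints: Q̄_A = 367.0, P̄_B = 25.71.
ε = (ΔQ_A/Q̄_A)/(ΔP_B/P̄_B) = (-200/367.0)/(11.82/25.71) ≈ -1.19.
ε < 0: gin and tonic water are complements.

-1.19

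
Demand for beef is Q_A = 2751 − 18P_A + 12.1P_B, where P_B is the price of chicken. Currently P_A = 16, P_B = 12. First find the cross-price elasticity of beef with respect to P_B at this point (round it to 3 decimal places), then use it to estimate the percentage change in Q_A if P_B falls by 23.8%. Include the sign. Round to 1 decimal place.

At P_A = 16, P_B = 12: Q_A = 2608.2.
∂Q_A/∂P_B = 12.1.
ε = (∂Q_A/∂P_B)(P_B/Q_A) = 12.1000 × 12/2608.2 ≈ 0.056.
%ΔQ_A ≈ ε × %ΔP_B = 0.056 × (-23.8%) = -1.3%.

-1.3%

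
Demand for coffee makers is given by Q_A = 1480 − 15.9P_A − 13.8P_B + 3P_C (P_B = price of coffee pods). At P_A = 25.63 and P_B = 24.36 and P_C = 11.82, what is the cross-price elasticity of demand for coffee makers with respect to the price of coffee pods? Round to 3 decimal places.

At P_A = 25.63 and P_B = 24.36 and P_C = 11.82: Q_A = 771.775.
∂Q_A/∂P_B = -13.8.
ε = (∂Q_A/∂P_B)(P_B/Q_A) = -13.8 × (24.36/771.775) ≈ -0.436.

-0.436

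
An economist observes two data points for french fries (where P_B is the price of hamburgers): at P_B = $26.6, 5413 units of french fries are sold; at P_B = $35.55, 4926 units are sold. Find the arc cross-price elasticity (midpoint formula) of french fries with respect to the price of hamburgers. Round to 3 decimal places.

-0.327

ΔQ_A = 4926 − 5413 = -487; ΔP_B = 35.55 − 26.6 = 8.95.
Midpoints: Q̄_A = 5169.5, P̄_B = 31.07.
ε = (ΔQ_A/Q̄_A)/(ΔP_B/P̄_B) = (-487/5169.5)/(8.95/31.07) ≈ -0.327.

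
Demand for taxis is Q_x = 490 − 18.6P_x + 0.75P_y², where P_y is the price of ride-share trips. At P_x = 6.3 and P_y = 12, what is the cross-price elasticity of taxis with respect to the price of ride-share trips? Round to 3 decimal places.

At P_x = 6.3 and P_y = 12: Q_x = 480.82.
∂Q_x/∂P_y = 1.5P_y = 1.5(12) = 18.0000.
ε = (∂Q_x/∂P_y)(P_y/Q_x) = 18.0000 × (12/480.82) ≈ 0.449.

0.449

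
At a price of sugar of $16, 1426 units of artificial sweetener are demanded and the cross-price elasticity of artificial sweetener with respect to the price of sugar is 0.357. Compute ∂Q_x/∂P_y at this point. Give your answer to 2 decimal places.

31.82

ε = (∂Q_x/∂P_y)·(P_y/Q_x) ⇒ ∂Q_x/∂P_y = ε·Q_x/P_y = 0.357 × 1426/16 ≈ 31.82.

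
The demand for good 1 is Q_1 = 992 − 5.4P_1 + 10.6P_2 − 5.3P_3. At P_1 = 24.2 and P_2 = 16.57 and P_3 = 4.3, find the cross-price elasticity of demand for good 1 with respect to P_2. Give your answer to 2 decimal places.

0.17

At P_1 = 24.2 and P_2 = 16.57 and P_3 = 4.3: Q_1 = 1014.172.
∂Q_1/∂P_2 = 10.6.
ε = (∂Q_1/∂P_2)(P_2/Q_1) = 10.6 × (16.57/1014.172) ≈ 0.17.
Since ε > 0, good 1 and good 2 are substitutes.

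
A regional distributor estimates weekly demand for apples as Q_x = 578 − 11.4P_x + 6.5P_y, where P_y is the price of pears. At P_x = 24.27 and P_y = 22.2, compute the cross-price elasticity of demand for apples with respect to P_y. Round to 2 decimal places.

0.32

At P_x = 24.27 and P_y = 22.2: Q_x = 445.622.
∂Q_x/∂P_y = 6.5.
ε = (∂Q_x/∂P_y)(P_y/Q_x) = 6.5 × (22.2/445.622) ≈ 0.32.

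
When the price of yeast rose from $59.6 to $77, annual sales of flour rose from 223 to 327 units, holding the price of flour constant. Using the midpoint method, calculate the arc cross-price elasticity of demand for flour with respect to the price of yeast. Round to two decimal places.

ΔQ_A = 327 − 223 = 104; ΔP_B = 77 − 59.6 = 17.4.
Midpoints: Q̄_A = 275.0, P̄_B = 68.30.
ε = (ΔQ_A/Q̄_A)/(ΔP_B/P̄_B) = (104/275.0)/(17.4/68.30) ≈ 1.48.
ε > 0: flour and yeast are substitutes.

1.48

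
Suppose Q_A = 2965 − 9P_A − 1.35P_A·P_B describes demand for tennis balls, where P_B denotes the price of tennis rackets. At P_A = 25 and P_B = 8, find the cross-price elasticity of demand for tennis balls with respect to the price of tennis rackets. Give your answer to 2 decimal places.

-0.11

At P_A = 25 and P_B = 8: Q_A = 2470.
∂Q_A/∂P_B = -1.35P_A = -1.35(25) = -33.7500.
ε = (∂Q_A/∂P_B)(P_B/Q_A) = -33.7500 × (8/2470) ≈ -0.11.
ε < 0: complements.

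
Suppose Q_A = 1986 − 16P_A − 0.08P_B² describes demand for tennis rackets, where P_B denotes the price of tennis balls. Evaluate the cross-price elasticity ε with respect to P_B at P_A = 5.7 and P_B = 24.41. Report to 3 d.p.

At P_A = 5.7 and P_B = 24.41: Q_A = 1847.132.
∂Q_A/∂P_B = -0.16P_B = -0.16(24.41) = -3.9056.
ε = (∂Q_A/∂P_B)(P_B/Q_A) = -3.9056 × (24.41/1847.132) ≈ -0.052.

-0.052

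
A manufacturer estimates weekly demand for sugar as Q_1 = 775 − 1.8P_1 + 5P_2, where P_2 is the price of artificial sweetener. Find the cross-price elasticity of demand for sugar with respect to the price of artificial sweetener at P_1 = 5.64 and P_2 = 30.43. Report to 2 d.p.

0.17

At P_1 = 5.64 and P_2 = 30.43: Q_1 = 916.998.
∂Q_1/∂P_2 = 5.
ε = (∂Q_1/∂P_2)(P_2/Q_1) = 5 × (30.43/916.998) ≈ 0.17.
Since ε > 0, sugar and artificial sweetener are substitutes.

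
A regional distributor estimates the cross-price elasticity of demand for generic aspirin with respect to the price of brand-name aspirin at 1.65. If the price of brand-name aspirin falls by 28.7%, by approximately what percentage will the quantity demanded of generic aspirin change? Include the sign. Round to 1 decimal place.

-47.4%

%ΔQ ≈ ε × %ΔP of brand-name aspirin = 1.65 × (-28.7%) = -47.4%.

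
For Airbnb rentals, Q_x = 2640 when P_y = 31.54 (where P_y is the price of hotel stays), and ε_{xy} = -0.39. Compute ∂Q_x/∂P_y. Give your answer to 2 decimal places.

ε = (∂Q_x/∂P_y)·(P_y/Q_x) ⇒ ∂Q_x/∂P_y = ε·Q_x/P_y = -0.39 × 2640/31.54 ≈ -32.64.

-32.64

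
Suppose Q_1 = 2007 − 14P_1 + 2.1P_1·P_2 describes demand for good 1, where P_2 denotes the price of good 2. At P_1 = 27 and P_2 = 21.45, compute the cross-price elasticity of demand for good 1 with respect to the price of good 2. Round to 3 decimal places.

0.427

At P_1 = 27 and P_2 = 21.45: Q_1 = 2845.215.
∂Q_1/∂P_2 = 2.1P_1 = 2.1(27) = 56.7000.
ε = (∂Q_1/∂P_2)(P_2/Q_1) = 56.7000 × (21.45/2845.215) ≈ 0.427.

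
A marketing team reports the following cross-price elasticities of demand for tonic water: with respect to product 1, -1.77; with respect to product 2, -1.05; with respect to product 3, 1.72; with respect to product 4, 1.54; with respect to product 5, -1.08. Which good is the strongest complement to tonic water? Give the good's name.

product 1

Complements have ε < 0. The most negative value is -1.77 (product 1).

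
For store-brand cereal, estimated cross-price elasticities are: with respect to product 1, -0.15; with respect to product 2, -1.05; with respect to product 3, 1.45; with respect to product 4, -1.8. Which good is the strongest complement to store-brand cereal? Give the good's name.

product 4

Complements have ε < 0. The most negative value is -1.8 (product 4).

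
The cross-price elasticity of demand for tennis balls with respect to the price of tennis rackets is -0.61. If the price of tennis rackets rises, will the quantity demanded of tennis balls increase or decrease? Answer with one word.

decrease

ε < 0 and the price of tennis rackets rises, so the quantity of tennis balls moves in the opposite direction: it decreases.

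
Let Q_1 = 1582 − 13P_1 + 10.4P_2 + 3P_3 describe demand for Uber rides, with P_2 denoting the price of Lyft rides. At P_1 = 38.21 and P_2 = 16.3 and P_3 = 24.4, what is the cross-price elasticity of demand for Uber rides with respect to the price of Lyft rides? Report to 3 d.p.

At P_1 = 38.21 and P_2 = 16.3 and P_3 = 24.4: Q_1 = 1327.99.
∂Q_1/∂P_2 = 10.4.
ε = (∂Q_1/∂P_2)(P_2/Q_1) = 10.4 × (16.3/1327.99) ≈ 0.128.

0.128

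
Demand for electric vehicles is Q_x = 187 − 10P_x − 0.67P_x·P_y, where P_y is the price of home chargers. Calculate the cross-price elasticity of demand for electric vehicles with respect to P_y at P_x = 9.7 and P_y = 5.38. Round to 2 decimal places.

At P_x = 9.7 and P_y = 5.38: Q_x = 55.035.
∂Q_x/∂P_y = -0.67P_x = -0.67(9.7) = -6.4990.
ε = (∂Q_x/∂P_y)(P_y/Q_x) = -6.4990 × (5.38/55.035) ≈ -0.64.

-0.64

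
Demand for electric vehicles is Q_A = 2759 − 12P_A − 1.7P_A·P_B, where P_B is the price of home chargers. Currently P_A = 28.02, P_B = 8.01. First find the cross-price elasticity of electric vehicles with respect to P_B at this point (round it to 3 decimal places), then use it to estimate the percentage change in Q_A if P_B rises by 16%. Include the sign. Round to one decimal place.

-3.0%

At P_A = 28.02, P_B = 8.01: Q_A = 2041.212.
∂Q_A/∂P_B = -1.7P_A = -47.6340.
ε = (∂Q_A/∂P_B)(P_B/Q_A) = -47.6340 × 8.01/2041.212 ≈ -0.187.
%ΔQ_A ≈ ε × %ΔP_B = -0.187 × (16%) = -3.0%.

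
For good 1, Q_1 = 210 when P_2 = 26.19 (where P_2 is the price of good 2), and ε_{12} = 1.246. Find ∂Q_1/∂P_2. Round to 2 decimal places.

9.99

ε = (∂Q_1/∂P_2)·(P_2/Q_1) ⇒ ∂Q_1/∂P_2 = ε·Q_1/P_2 = 1.246 × 210/26.19 ≈ 9.99.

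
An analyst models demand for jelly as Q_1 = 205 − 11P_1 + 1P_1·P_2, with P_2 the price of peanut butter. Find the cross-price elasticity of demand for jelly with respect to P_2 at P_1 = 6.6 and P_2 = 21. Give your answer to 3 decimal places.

At P_1 = 6.6 and P_2 = 21: Q_1 = 271.
∂Q_1/∂P_2 = 1P_1 = 1(6.6) = 6.6000.
ε = (∂Q_1/∂P_2)(P_2/Q_1) = 6.6000 × (21/271) ≈ 0.511.

0.511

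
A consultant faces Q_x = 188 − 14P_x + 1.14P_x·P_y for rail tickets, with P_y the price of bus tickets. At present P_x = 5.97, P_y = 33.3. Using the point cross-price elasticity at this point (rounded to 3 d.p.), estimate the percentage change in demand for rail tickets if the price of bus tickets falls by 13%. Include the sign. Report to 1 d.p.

-8.9%

At P_x = 5.97, P_y = 33.3: Q_x = 331.053.
∂Q_x/∂P_y = 1.14P_x = 6.8058.
ε = (∂Q_x/∂P_y)(P_y/Q_x) = 6.8058 × 33.3/331.053 ≈ 0.685.
%ΔQ_x ≈ ε × %ΔP_y = 0.685 × (-13%) = -8.9%.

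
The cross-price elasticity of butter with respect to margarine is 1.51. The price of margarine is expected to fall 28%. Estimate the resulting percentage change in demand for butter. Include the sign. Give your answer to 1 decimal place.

%ΔQ ≈ ε × %ΔP of margarine = 1.51 × (-28%) = -42.3%.
Demand for butter falls by about 42.3%.

-42.3%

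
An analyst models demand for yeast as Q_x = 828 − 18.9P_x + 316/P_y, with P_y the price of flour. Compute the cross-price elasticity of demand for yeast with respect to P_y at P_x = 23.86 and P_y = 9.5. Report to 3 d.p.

-0.081

At P_x = 23.86 and P_y = 9.5: Q_x = 410.309.
∂Q_x/∂P_y = −316/P_y² = -3.5014.
ε = (∂Q_x/∂P_y)(P_y/Q_x) = -3.5014 × (9.5/410.309) ≈ -0.081.
ε < 0: complements.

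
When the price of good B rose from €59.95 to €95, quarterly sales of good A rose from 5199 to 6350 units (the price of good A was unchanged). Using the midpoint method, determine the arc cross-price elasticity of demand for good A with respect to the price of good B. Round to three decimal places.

0.441

ΔQ_A = 6350 − 5199 = 1151; ΔP_B = 95 − 59.95 = 35.05.
Midpoints: Q̄_A = 5774.5, P̄_B = 77.47.
ε = (ΔQ_A/Q̄_A)/(ΔP_B/P̄_B) = (1151/5774.5)/(35.05/77.47) ≈ 0.441.
ε > 0: good A and good B are substitutes.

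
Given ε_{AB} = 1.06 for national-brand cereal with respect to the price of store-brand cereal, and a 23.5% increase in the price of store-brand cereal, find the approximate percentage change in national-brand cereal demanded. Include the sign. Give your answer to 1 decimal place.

%ΔQ ≈ ε × %ΔP of store-brand cereal = 1.06 × (23.5%) = 24.9%.
Demand for national-brand cereal rises by about 24.9%.

24.9%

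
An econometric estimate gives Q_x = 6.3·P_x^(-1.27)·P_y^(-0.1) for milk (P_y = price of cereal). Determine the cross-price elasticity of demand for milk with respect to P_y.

In a log-linear (constant-elasticity) demand function, the coefficient on the exponent of P_y is the cross-price elasticity.
ε = -0.10. Negative, so milk and cereal are complements.

-0.10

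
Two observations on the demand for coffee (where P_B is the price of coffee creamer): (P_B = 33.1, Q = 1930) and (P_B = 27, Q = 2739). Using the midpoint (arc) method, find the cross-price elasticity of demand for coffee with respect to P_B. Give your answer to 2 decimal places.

-1.71

ΔQ_A = 2739 − 1930 = 809; ΔP_B = 27 − 33.1 = -6.1.
Midpoints: Q̄_A = 2334.5, P̄_B = 30.05.
ε = (ΔQ_A/Q̄_A)/(ΔP_B/P̄_B) = (809/2334.5)/(-6.1/30.05) ≈ -1.71.
ε < 0: coffee and coffee creamer are complements.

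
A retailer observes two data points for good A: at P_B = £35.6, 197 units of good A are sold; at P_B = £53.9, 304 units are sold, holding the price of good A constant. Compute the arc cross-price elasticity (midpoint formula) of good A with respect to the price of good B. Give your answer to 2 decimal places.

1.04

ΔQ_A = 304 − 197 = 107; ΔP_B = 53.9 − 35.6 = 18.3.
Midpoints: Q̄_A = 250.5, P̄_B = 44.75.
ε = (ΔQ_A/Q̄_A)/(ΔP_B/P̄_B) = (107/250.5)/(18.3/44.75) ≈ 1.04.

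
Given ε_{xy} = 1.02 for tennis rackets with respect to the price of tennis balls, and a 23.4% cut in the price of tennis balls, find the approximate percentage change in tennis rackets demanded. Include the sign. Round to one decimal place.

%ΔQ ≈ ε × %ΔP of tennis balls = 1.02 × (-23.4%) = -23.9%.

-23.9%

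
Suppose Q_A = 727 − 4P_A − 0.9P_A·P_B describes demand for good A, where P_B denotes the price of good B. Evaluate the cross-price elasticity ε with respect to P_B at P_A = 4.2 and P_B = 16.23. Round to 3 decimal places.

At P_A = 4.2 and P_B = 16.23: Q_A = 648.851.
∂Q_A/∂P_B = -0.9P_A = -0.9(4.2) = -3.7800.
ε = (∂Q_A/∂P_B)(P_B/Q_A) = -3.7800 × (16.23/648.851) ≈ -0.095.
ε < 0: complements.

-0.095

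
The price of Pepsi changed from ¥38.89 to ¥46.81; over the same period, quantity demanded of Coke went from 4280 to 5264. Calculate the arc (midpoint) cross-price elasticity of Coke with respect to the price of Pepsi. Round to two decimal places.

ΔQ_A = 5264 − 4280 = 984; ΔP_B = 46.81 − 38.89 = 7.92.
Midpoints: Q̄_A = 4772.0, P̄_B = 42.85.
ε = (ΔQ_A/Q̄_A)/(ΔP_B/P̄_B) = (984/4772.0)/(7.92/42.85) ≈ 1.12.

1.12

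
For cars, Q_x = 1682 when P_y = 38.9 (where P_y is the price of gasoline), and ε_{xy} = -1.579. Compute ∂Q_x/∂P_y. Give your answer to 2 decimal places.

-68.27

ε = (∂Q_x/∂P_y)·(P_y/Q_x) ⇒ ∂Q_x/∂P_y = ε·Q_x/P_y = -1.579 × 1682/38.9 ≈ -68.27.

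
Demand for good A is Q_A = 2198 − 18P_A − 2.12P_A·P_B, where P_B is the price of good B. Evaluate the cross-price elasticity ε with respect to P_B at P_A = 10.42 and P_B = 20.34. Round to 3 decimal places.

At P_A = 10.42 and P_B = 20.34: Q_A = 1561.121.
∂Q_A/∂P_B = -2.12P_A = -2.12(10.42) = -22.0904.
ε = (∂Q_A/∂P_B)(P_B/Q_A) = -22.0904 × (20.34/1561.121) ≈ -0.288.

-0.288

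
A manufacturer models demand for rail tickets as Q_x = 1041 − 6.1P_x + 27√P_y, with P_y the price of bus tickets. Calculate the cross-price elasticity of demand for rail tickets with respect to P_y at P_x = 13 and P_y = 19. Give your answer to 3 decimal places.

At P_x = 13 and P_y = 19: Q_x = 1079.390.
∂Q_x/∂P_y = 27/(2√P_y) = 27/(2√19) = 3.0971.
ε = (∂Q_x/∂P_y)(P_y/Q_x) = 3.0971 × (19/1079.390) ≈ 0.055.
ε > 0: substitutes.

0.055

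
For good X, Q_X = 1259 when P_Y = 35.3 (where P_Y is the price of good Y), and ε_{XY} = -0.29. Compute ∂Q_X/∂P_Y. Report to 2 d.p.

ε = (∂Q_X/∂P_Y)·(P_Y/Q_X) ⇒ ∂Q_X/∂P_Y = ε·Q_X/P_Y = -0.29 × 1259/35.3 ≈ -10.34.

-10.34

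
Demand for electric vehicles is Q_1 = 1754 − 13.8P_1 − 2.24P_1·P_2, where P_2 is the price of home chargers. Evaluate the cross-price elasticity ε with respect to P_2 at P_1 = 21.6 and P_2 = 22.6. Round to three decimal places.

-3.017

At P_1 = 21.6 and P_2 = 22.6: Q_1 = 362.442.
∂Q_1/∂P_2 = -2.24P_1 = -2.24(21.6) = -48.3840.
ε = (∂Q_1/∂P_2)(P_2/Q_1) = -48.3840 × (22.6/362.442) ≈ -3.017.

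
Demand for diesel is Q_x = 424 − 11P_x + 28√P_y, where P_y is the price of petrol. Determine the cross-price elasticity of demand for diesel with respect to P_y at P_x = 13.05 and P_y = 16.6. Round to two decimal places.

0.14

At P_x = 13.05 and P_y = 16.6: Q_x = 394.531.
∂Q_x/∂P_y = 28/(2√P_y) = 28/(2√16.6) = 3.4362.
ε = (∂Q_x/∂P_y)(P_y/Q_x) = 3.4362 × (16.6/394.531) ≈ 0.14.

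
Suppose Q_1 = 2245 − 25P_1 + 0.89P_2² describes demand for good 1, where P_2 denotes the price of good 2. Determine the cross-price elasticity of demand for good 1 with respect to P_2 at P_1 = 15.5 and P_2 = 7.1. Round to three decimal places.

At P_1 = 15.5 and P_2 = 7.1: Q_1 = 1902.365.
∂Q_1/∂P_2 = 1.78P_2 = 1.78(7.1) = 12.6380.
ε = (∂Q_1/∂P_2)(P_2/Q_1) = 12.6380 × (7.1/1902.365) ≈ 0.047.
ε > 0: substitutes.

0.047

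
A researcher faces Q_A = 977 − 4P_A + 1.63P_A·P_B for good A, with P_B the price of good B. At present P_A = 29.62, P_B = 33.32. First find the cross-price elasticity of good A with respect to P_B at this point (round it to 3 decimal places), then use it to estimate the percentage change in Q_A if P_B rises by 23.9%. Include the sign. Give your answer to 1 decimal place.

15.6%

At P_A = 29.62, P_B = 33.32: Q_A = 2467.230.
∂Q_A/∂P_B = 1.63P_A = 48.2806.
ε = (∂Q_A/∂P_B)(P_B/Q_A) = 48.2806 × 33.32/2467.230 ≈ 0.652.
%ΔQ_A ≈ ε × %ΔP_B = 0.652 × (23.9%) = 15.6%.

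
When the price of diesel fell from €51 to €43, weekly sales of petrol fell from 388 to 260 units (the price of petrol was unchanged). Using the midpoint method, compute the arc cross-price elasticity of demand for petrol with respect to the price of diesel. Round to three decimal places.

2.321

ΔQ_A = 260 − 388 = -128; ΔP_B = 43 − 51 = -8.
Midpoints: Q̄_A = 324.0, P̄_B = 47.00.
ε = (ΔQ_A/Q̄_A)/(ΔP_B/P̄_B) = (-128/324.0)/(-8/47.00) ≈ 2.321.
ε > 0: petrol and diesel are substitutes.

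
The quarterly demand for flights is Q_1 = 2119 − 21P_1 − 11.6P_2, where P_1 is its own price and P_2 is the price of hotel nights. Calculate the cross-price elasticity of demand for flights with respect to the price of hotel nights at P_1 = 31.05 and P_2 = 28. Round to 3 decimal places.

At P_1 = 31.05 and P_2 = 28: Q_1 = 1142.15.
∂Q_1/∂P_2 = -11.6.
ε = (∂Q_1/∂P_2)(P_2/Q_1) = -11.6 × (28/1142.15) ≈ -0.284.
Since ε < 0, flights and hotel nights are complements.

-0.284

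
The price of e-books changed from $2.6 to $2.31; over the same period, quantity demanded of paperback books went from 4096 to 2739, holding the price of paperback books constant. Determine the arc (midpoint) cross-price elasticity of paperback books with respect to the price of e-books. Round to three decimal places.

3.361

ΔQ_A = 2739 − 4096 = -1357; ΔP_B = 2.31 − 2.6 = -0.29.
Midpoints: Q̄_A = 3417.5, P̄_B = 2.46.
ε = (ΔQ_A/Q̄_A)/(ΔP_B/P̄_B) = (-1357/3417.5)/(-0.29/2.46) ≈ 3.361.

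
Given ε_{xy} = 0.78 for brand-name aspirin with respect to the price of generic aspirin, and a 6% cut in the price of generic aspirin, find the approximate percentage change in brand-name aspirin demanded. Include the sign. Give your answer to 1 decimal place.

%ΔQ ≈ ε × %ΔP of generic aspirin = 0.78 × (-6%) = -4.7%.
Demand for brand-name aspirin falls by about 4.7%.

-4.7%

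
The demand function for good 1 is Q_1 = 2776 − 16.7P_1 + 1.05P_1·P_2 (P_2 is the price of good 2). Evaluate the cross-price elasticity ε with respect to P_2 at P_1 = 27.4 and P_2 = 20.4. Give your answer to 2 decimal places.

0.20

At P_1 = 27.4 and P_2 = 20.4: Q_1 = 2905.328.
∂Q_1/∂P_2 = 1.05P_1 = 1.05(27.4) = 28.7700.
ε = (∂Q_1/∂P_2)(P_2/Q_1) = 28.7700 × (20.4/2905.328) ≈ 0.20.
ε > 0: substitutes.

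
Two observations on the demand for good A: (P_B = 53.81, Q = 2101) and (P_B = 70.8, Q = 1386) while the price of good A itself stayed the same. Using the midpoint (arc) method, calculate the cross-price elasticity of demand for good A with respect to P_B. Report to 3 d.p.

-1.504

ΔQ_A = 1386 − 2101 = -715; ΔP_B = 70.8 − 53.81 = 16.99.
Midpoints: Q̄_A = 1743.5, P̄_B = 62.30.
ε = (ΔQ_A/Q̄_A)/(ΔP_B/P̄_B) = (-715/1743.5)/(16.99/62.30) ≈ -1.504.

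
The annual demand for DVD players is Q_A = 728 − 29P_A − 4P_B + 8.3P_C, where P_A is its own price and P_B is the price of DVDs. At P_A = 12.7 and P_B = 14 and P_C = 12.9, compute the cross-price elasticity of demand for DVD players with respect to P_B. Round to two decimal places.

-0.14

At P_A = 12.7 and P_B = 14 and P_C = 12.9: Q_A = 410.77.
∂Q_A/∂P_B = -4.
ε = (∂Q_A/∂P_B)(P_B/Q_A) = -4 × (14/410.77) ≈ -0.14.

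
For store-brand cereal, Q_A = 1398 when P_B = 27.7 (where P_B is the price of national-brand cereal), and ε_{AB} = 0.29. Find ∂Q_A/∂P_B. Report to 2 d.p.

ε = (∂Q_A/∂P_B)·(P_B/Q_A) ⇒ ∂Q_A/∂P_B = ε·Q_A/P_B = 0.29 × 1398/27.7 ≈ 14.64.

14.64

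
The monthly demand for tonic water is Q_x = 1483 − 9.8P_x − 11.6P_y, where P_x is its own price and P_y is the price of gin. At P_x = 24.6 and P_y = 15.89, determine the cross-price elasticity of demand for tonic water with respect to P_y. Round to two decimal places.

At P_x = 24.6 and P_y = 15.89: Q_x = 1057.596.
∂Q_x/∂P_y = -11.6.
ε = (∂Q_x/∂P_y)(P_y/Q_x) = -11.6 × (15.89/1057.596) ≈ -0.17.

-0.17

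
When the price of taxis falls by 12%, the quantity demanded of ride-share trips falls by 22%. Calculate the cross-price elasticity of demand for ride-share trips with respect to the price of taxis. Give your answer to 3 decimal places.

ε = (%ΔQ of ride-share trips) / (%ΔP of taxis) = (-22%) / (-12%) ≈ 1.833.
Positive cross-price elasticity: substitutes.

1.833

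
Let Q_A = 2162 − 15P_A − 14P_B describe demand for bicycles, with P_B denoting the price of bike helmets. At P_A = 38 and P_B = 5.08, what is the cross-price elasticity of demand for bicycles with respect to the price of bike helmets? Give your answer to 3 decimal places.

At P_A = 38 and P_B = 5.08: Q_A = 1520.88.
∂Q_A/∂P_B = -14.
ε = (∂Q_A/∂P_B)(P_B/Q_A) = -14 × (5.08/1520.88) ≈ -0.047.

-0.047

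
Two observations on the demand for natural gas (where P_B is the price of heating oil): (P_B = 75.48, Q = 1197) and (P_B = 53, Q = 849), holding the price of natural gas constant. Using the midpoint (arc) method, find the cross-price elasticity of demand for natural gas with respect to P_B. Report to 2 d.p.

0.97

ΔQ_A = 849 − 1197 = -348; ΔP_B = 53 − 75.48 = -22.48.
Midpoints: Q̄_A = 1023.0, P̄_B = 64.24.
ε = (ΔQ_A/Q̄_A)/(ΔP_B/P̄_B) = (-348/1023.0)/(-22.48/64.24) ≈ 0.97.
ε > 0: natural gas and heating oil are substitutes.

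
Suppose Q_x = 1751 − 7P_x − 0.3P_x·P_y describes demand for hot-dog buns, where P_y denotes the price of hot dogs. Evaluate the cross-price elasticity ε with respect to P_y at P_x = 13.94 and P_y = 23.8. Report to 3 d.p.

-0.064

At P_x = 13.94 and P_y = 23.8: Q_x = 1553.888.
∂Q_x/∂P_y = -0.3P_x = -0.3(13.94) = -4.1820.
ε = (∂Q_x/∂P_y)(P_y/Q_x) = -4.1820 × (23.8/1553.888) ≈ -0.064.
ε < 0: complements.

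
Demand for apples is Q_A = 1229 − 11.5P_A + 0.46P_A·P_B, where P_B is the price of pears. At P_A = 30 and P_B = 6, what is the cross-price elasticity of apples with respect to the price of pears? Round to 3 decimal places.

0.086

At P_A = 30 and P_B = 6: Q_A = 966.8.
∂Q_A/∂P_B = 0.46P_A = 0.46(30) = 13.8000.
ε = (∂Q_A/∂P_B)(P_B/Q_A) = 13.8000 × (6/966.8) ≈ 0.086.
ε > 0: substitutes.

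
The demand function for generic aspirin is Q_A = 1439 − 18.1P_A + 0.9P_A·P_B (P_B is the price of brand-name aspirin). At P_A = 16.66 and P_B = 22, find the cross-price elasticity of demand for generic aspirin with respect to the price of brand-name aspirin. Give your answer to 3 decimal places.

0.225

At P_A = 16.66 and P_B = 22: Q_A = 1467.322.
∂Q_A/∂P_B = 0.9P_A = 0.9(16.66) = 14.9940.
ε = (∂Q_A/∂P_B)(P_B/Q_A) = 14.9940 × (22/1467.322) ≈ 0.225.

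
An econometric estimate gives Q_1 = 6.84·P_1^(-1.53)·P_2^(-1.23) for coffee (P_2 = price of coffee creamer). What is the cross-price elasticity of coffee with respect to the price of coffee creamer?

-1.23

In a log-linear (constant-elasticity) demand function, the coefficient on the exponent of P_2 is the cross-price elasticity.
ε = -1.23. Negative, so coffee and coffee creamer are complements.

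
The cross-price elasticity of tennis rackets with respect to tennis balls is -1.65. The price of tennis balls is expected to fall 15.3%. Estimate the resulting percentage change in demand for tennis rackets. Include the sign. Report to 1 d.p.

25.2%

%ΔQ ≈ ε × %ΔP of tennis balls = -1.65 × (-15.3%) = 25.2%.
Demand for tennis rackets rises by about 25.2%.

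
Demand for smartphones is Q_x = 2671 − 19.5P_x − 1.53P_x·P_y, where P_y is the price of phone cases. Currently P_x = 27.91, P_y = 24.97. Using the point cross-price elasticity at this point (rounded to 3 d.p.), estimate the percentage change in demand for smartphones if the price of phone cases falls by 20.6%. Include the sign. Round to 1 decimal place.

At P_x = 27.91, P_y = 24.97: Q_x = 1060.479.
∂Q_x/∂P_y = -1.53P_x = -42.7023.
ε = (∂Q_x/∂P_y)(P_y/Q_x) = -42.7023 × 24.97/1060.479 ≈ -1.005.
%ΔQ_x ≈ ε × %ΔP_y = -1.005 × (-20.6%) = 20.7%.

20.7%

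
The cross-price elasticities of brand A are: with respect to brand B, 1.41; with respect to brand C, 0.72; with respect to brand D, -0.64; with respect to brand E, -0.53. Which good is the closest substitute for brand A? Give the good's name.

Substitutes have ε > 0. Among the positive values, 1.41 (brand B) is largest.

brand B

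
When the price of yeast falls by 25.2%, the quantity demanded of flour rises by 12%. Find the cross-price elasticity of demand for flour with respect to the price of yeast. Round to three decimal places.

-0.476

ε = (%ΔQ of flour) / (%ΔP of yeast) = (12%) / (-25.2%) ≈ -0.476.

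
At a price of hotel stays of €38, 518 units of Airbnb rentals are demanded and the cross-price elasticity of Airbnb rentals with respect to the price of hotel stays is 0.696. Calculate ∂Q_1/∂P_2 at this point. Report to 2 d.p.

9.49

ε = (∂Q_1/∂P_2)·(P_2/Q_1) ⇒ ∂Q_1/∂P_2 = ε·Q_1/P_2 = 0.696 × 518/38 ≈ 9.49.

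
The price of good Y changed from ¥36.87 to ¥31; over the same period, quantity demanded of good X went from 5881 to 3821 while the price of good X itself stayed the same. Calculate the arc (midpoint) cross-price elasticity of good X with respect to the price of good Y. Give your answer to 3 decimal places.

2.455

ΔQ_X = 3821 − 5881 = -2060; ΔP_Y = 31 − 36.87 = -5.87.
Midpoints: Q̄_X = 4851.0, P̄_Y = 33.94.
ε = (ΔQ_X/Q̄_X)/(ΔP_Y/P̄_Y) = (-2060/4851.0)/(-5.87/33.94) ≈ 2.455.
ε > 0: good X and good Y are substitutes.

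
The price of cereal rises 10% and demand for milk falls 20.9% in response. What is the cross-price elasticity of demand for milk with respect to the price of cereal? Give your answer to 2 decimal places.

-2.09

ε = (%ΔQ of milk) / (%ΔP of cereal) = (-20.9%) / (10%) ≈ -2.09.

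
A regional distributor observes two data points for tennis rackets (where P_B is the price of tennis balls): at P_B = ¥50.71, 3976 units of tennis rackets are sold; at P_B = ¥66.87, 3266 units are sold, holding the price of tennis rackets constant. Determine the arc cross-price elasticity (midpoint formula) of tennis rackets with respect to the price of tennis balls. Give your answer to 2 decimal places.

ΔQ_A = 3266 − 3976 = -710; ΔP_B = 66.87 − 50.71 = 16.16.
Midpoints: Q̄_A = 3621.0, P̄_B = 58.79.
ε = (ΔQ_A/Q̄_A)/(ΔP_B/P̄_B) = (-710/3621.0)/(16.16/58.79) ≈ -0.71.
ε < 0: tennis rackets and tennis balls are complements.

-0.71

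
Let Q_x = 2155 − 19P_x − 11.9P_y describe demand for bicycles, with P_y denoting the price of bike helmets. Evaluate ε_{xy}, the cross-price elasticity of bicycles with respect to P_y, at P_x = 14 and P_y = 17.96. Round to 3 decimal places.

At P_x = 14 and P_y = 17.96: Q_x = 1675.276.
∂Q_x/∂P_y = -11.9.
ε = (∂Q_x/∂P_y)(P_y/Q_x) = -11.9 × (17.96/1675.276) ≈ -0.128.

-0.128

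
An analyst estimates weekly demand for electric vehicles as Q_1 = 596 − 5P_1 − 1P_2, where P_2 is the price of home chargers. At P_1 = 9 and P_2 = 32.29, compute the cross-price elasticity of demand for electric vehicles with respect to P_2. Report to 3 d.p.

At P_1 = 9 and P_2 = 32.29: Q_1 = 518.71.
∂Q_1/∂P_2 = -1.
ε = (∂Q_1/∂P_2)(P_2/Q_1) = -1 × (32.29/518.71) ≈ -0.062.
Since ε < 0, electric vehicles and home chargers are complements.

-0.062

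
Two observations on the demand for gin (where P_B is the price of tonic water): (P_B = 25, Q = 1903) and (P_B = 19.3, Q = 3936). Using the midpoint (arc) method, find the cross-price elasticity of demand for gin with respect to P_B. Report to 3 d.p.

-2.706

ΔQ_A = 3936 − 1903 = 2033; ΔP_B = 19.3 − 25 = -5.7.
Midpoints: Q̄_A = 2919.5, P̄_B = 22.15.
ε = (ΔQ_A/Q̄_A)/(ΔP_B/P̄_B) = (2033/2919.5)/(-5.7/22.15) ≈ -2.706.
ε < 0: gin and tonic water are complements.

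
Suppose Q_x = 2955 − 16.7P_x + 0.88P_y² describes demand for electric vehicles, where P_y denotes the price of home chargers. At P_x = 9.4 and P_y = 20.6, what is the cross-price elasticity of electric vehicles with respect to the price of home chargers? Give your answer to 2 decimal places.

At P_x = 9.4 and P_y = 20.6: Q_x = 3171.457.
∂Q_x/∂P_y = 1.76P_y = 1.76(20.6) = 36.2560.
ε = (∂Q_x/∂P_y)(P_y/Q_x) = 36.2560 × (20.6/3171.457) ≈ 0.24.
ε > 0: substitutes.

0.24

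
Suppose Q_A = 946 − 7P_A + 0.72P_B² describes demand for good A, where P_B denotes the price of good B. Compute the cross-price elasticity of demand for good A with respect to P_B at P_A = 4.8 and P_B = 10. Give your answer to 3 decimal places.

At P_A = 4.8 and P_B = 10: Q_A = 984.4.
∂Q_A/∂P_B = 1.44P_B = 1.44(10) = 14.4000.
ε = (∂Q_A/∂P_B)(P_B/Q_A) = 14.4000 × (10/984.4) ≈ 0.146.
ε > 0: substitutes.

0.146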